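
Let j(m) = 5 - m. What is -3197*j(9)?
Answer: 12788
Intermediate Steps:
-3197*j(9) = -3197*(5 - 1*9) = -3197*(5 - 9) = -3197*(-4) = 12788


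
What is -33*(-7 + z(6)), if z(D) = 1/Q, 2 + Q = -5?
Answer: 1650/7 ≈ 235.71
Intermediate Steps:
Q = -7 (Q = -2 - 5 = -7)
z(D) = -⅐ (z(D) = 1/(-7) = -⅐)
-33*(-7 + z(6)) = -33*(-7 - ⅐) = -33*(-50/7) = 1650/7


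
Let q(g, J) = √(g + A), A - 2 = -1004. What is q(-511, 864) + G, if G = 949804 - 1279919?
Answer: -330115 + I*√1513 ≈ -3.3012e+5 + 38.897*I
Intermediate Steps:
A = -1002 (A = 2 - 1004 = -1002)
q(g, J) = √(-1002 + g) (q(g, J) = √(g - 1002) = √(-1002 + g))
G = -330115
q(-511, 864) + G = √(-1002 - 511) - 330115 = √(-1513) - 330115 = I*√1513 - 330115 = -330115 + I*√1513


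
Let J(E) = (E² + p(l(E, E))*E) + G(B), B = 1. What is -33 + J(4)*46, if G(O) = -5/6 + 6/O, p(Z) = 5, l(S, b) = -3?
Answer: 5582/3 ≈ 1860.7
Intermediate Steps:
G(O) = -⅚ + 6/O (G(O) = -5*⅙ + 6/O = -⅚ + 6/O)
J(E) = 31/6 + E² + 5*E (J(E) = (E² + 5*E) + (-⅚ + 6/1) = (E² + 5*E) + (-⅚ + 6*1) = (E² + 5*E) + (-⅚ + 6) = (E² + 5*E) + 31/6 = 31/6 + E² + 5*E)
-33 + J(4)*46 = -33 + (31/6 + 4² + 5*4)*46 = -33 + (31/6 + 16 + 20)*46 = -33 + (247/6)*46 = -33 + 5681/3 = 5582/3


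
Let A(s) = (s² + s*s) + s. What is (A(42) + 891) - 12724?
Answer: -8263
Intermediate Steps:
A(s) = s + 2*s² (A(s) = (s² + s²) + s = 2*s² + s = s + 2*s²)
(A(42) + 891) - 12724 = (42*(1 + 2*42) + 891) - 12724 = (42*(1 + 84) + 891) - 12724 = (42*85 + 891) - 12724 = (3570 + 891) - 12724 = 4461 - 12724 = -8263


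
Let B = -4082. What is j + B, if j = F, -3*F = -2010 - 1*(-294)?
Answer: -3510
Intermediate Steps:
F = 572 (F = -(-2010 - 1*(-294))/3 = -(-2010 + 294)/3 = -⅓*(-1716) = 572)
j = 572
j + B = 572 - 4082 = -3510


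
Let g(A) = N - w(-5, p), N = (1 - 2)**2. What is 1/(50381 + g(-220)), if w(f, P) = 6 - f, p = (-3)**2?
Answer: 1/50371 ≈ 1.9853e-5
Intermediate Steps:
p = 9
N = 1 (N = (-1)**2 = 1)
g(A) = -10 (g(A) = 1 - (6 - 1*(-5)) = 1 - (6 + 5) = 1 - 1*11 = 1 - 11 = -10)
1/(50381 + g(-220)) = 1/(50381 - 10) = 1/50371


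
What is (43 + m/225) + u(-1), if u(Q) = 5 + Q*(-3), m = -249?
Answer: 3742/75 ≈ 49.893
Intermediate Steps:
u(Q) = 5 - 3*Q
(43 + m/225) + u(-1) = (43 - 249/225) + (5 - 3*(-1)) = (43 - 249*1/225) + (5 + 3) = (43 - 83/75) + 8 = 3142/75 + 8 = 3742/75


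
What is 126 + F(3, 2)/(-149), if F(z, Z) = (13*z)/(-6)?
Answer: 37561/298 ≈ 126.04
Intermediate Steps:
F(z, Z) = -13*z/6 (F(z, Z) = (13*z)*(-⅙) = -13*z/6)
126 + F(3, 2)/(-149) = 126 + (-13/6*3)/(-149) = 126 - 1/149*(-13/2) = 126 + 13/298 = 37561/298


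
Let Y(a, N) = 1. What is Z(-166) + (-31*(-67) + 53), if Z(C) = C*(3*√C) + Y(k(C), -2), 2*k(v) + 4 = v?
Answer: 2131 - 498*I*√166 ≈ 2131.0 - 6416.3*I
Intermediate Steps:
k(v) = -2 + v/2
Z(C) = 1 + 3*C^(3/2) (Z(C) = C*(3*√C) + 1 = 3*C^(3/2) + 1 = 1 + 3*C^(3/2))
Z(-166) + (-31*(-67) + 53) = (1 + 3*(-166)^(3/2)) + (-31*(-67) + 53) = (1 + 3*(-166*I*√166)) + (2077 + 53) = (1 - 498*I*√166) + 2130 = 2131 - 498*I*√166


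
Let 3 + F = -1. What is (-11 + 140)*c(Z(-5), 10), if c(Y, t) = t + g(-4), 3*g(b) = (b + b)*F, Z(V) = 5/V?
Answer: 2666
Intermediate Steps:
F = -4 (F = -3 - 1 = -4)
g(b) = -8*b/3 (g(b) = ((b + b)*(-4))/3 = ((2*b)*(-4))/3 = (-8*b)/3 = -8*b/3)
c(Y, t) = 32/3 + t (c(Y, t) = t - 8/3*(-4) = t + 32/3 = 32/3 + t)
(-11 + 140)*c(Z(-5), 10) = (-11 + 140)*(32/3 + 10) = 129*(62/3) = 2666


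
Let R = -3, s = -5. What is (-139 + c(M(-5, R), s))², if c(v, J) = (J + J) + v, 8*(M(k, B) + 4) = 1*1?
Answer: 1495729/64 ≈ 23371.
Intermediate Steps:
M(k, B) = -31/8 (M(k, B) = -4 + (1*1)/8 = -4 + (⅛)*1 = -4 + ⅛ = -31/8)
c(v, J) = v + 2*J (c(v, J) = 2*J + v = v + 2*J)
(-139 + c(M(-5, R), s))² = (-139 + (-31/8 + 2*(-5)))² = (-139 + (-31/8 - 10))² = (-139 - 111/8)² = (-1223/8)² = 1495729/64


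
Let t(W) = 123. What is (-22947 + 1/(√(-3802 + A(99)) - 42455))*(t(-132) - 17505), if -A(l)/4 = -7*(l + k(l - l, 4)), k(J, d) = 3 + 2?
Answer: 47928331177144048/120161861 + 5794*I*√890/600809305 ≈ 3.9886e+8 + 0.0002877*I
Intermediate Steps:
k(J, d) = 5
A(l) = 140 + 28*l (A(l) = -(-28)*(l + 5) = -(-28)*(5 + l) = -4*(-35 - 7*l) = 140 + 28*l)
(-22947 + 1/(√(-3802 + A(99)) - 42455))*(t(-132) - 17505) = (-22947 + 1/(√(-3802 + (140 + 28*99)) - 42455))*(123 - 17505) = (-22947 + 1/(√(-3802 + (140 + 2772)) - 42455))*(-17382) = (-22947 + 1/(√(-3802 + 2912) - 42455))*(-17382) = (-22947 + 1/(√(-890) - 42455))*(-17382) = (-22947 + 1/(I*√890 - 42455))*(-17382) = (-22947 + 1/(-42455 + I*√890))*(-17382) = 398864754 - 17382/(-42455 + I*√890)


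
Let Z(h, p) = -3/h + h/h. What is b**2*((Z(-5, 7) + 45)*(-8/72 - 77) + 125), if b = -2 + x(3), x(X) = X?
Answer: -156077/45 ≈ -3468.4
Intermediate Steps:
Z(h, p) = 1 - 3/h (Z(h, p) = -3/h + 1 = 1 - 3/h)
b = 1 (b = -2 + 3 = 1)
b**2*((Z(-5, 7) + 45)*(-8/72 - 77) + 125) = 1**2*(((-3 - 5)/(-5) + 45)*(-8/72 - 77) + 125) = 1*((-1/5*(-8) + 45)*(-8*1/72 - 77) + 125) = 1*((8/5 + 45)*(-1/9 - 77) + 125) = 1*((233/5)*(-694/9) + 125) = 1*(-161702/45 + 125) = 1*(-156077/45) = -156077/45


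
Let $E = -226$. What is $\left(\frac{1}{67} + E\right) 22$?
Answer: $- \frac{333102}{67} \approx -4971.7$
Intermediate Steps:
$\left(\frac{1}{67} + E\right) 22 = \left(\frac{1}{67} - 226\right) 22 = \left(- \frac{15141}{67}\right) 22 = - \frac{333102}{67}$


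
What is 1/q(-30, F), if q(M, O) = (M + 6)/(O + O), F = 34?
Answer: -17/6 ≈ -2.8333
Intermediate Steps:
q(M, O) = (6 + M)/(2*O) (q(M, O) = (6 + M)/((2*O)) = (6 + M)*(1/(2*O)) = (6 + M)/(2*O))
1/q(-30, F) = 1/((1/2)*(6 - 30)/34) = 1/((1/2)*(1/34)*(-24)) = 1/(-6/17) = -17/6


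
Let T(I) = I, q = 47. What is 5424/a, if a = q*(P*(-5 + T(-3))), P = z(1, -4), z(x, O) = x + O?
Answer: 226/47 ≈ 4.8085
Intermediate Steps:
z(x, O) = O + x
P = -3 (P = -4 + 1 = -3)
a = 1128 (a = 47*(-3*(-5 - 3)) = 47*(-3*(-8)) = 47*24 = 1128)
5424/a = 5424/1128 = 5424*(1/1128) = 226/47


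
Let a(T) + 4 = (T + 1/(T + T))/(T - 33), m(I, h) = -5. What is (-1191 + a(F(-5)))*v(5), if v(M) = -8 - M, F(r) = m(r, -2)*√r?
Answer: 13*(-1971750*I + 298501*√5)/(50*(-33*I + 5*√5)) ≈ 15534.0 - 3.9351*I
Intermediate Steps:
F(r) = -5*√r
a(T) = -4 + (T + 1/(2*T))/(-33 + T) (a(T) = -4 + (T + 1/(T + T))/(T - 33) = -4 + (T + 1/(2*T))/(-33 + T))
(-1191 + a(F(-5)))*v(5) = (-1191 + (1 - 6*(-5*I*√5)² + 264*(-5*I*√5))/(2*((-5*I*√5))*(-33 - 5*I*√5)))*(-8 - 1*5) = (-1191 + (1 - 6*(-5*I*√5)² + 264*(-5*I*√5))/(2*((-5*I*√5))*(-33 - 5*I*√5)))*(-8 - 5) = (-1191 + (1 - 6*(-5*I*√5)² + 264*(-5*I*√5))/(2*((-5*I*√5))*(-33 - 5*I*√5)))*(-13) = (-1191 + (I*√5/25)*(1 - 6*(-125) - 1320*I*√5)/(2*(-33 - 5*I*√5)))*(-13) = (-1191 + (I*√5/25)*(1 + 750 - 1320*I*√5)/(2*(-33 - 5*I*√5)))*(-13) = (-1191 + (I*√5/25)*(751 - 1320*I*√5)/(2*(-33 - 5*I*√5)))*(-13) = (-1191 + I*√5*(751 - 1320*I*√5)/(50*(-33 - 5*I*√5)))*(-13) = 15483 - 13*I*√5*(751 - 1320*I*√5)/(50*(-33 - 5*I*√5))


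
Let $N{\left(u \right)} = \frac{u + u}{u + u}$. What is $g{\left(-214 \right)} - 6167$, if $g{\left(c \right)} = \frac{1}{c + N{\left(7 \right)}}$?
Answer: $- \frac{1313572}{213} \approx -6167.0$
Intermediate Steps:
$N{\left(u \right)} = 1$ ($N{\left(u \right)} = \frac{2 u}{2 u} = 2 u \frac{1}{2 u} = 1$)
$g{\left(c \right)} = \frac{1}{1 + c}$ ($g{\left(c \right)} = \frac{1}{c + 1} = \frac{1}{1 + c}$)
$g{\left(-214 \right)} - 6167 = \frac{1}{1 - 214} - 6167 = \frac{1}{-213} - 6167 = - \frac{1}{213} - 6167 = - \frac{1313572}{213}$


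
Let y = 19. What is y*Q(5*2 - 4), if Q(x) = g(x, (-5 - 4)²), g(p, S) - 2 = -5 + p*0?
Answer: -57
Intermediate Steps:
g(p, S) = -3 (g(p, S) = 2 + (-5 + p*0) = 2 + (-5 + 0) = 2 - 5 = -3)
Q(x) = -3
y*Q(5*2 - 4) = 19*(-3) = -57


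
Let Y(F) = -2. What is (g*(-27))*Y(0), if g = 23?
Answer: 1242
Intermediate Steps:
(g*(-27))*Y(0) = (23*(-27))*(-2) = -621*(-2) = 1242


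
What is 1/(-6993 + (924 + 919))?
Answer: -1/5150 ≈ -0.00019417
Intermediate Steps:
1/(-6993 + (924 + 919)) = 1/(-6993 + 1843) = 1/(-5150) = -1/5150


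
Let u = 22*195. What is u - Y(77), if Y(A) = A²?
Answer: -1639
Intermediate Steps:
u = 4290
u - Y(77) = 4290 - 1*77² = 4290 - 1*5929 = 4290 - 5929 = -1639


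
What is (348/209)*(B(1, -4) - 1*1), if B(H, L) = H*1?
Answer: 0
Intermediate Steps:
B(H, L) = H
(348/209)*(B(1, -4) - 1*1) = (348/209)*(1 - 1*1) = (348*(1/209))*(1 - 1) = (348/209)*0 = 0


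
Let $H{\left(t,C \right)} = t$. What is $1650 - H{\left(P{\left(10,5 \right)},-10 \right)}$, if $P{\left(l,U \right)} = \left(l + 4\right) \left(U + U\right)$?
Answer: $1510$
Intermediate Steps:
$P{\left(l,U \right)} = 2 U \left(4 + l\right)$ ($P{\left(l,U \right)} = \left(4 + l\right) 2 U = 2 U \left(4 + l\right)$)
$1650 - H{\left(P{\left(10,5 \right)},-10 \right)} = 1650 - 2 \cdot 5 \left(4 + 10\right) = 1650 - 2 \cdot 5 \cdot 14 = 1650 - 140 = 1510$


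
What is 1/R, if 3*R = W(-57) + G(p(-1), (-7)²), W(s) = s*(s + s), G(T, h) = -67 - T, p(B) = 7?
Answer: 3/6424 ≈ 0.00046700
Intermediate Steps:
W(s) = 2*s² (W(s) = s*(2*s) = 2*s²)
R = 6424/3 (R = (2*(-57)² + (-67 - 1*7))/3 = (2*3249 + (-67 - 7))/3 = (6498 - 74)/3 = (⅓)*6424 = 6424/3 ≈ 2141.3)
1/R = 1/(6424/3) = 3/6424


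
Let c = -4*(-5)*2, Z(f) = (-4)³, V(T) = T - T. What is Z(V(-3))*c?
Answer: -2560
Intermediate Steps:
V(T) = 0
Z(f) = -64
c = 40 (c = 20*2 = 40)
Z(V(-3))*c = -64*40 = -2560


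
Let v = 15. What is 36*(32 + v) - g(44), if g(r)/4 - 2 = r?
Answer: 1508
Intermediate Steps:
g(r) = 8 + 4*r
36*(32 + v) - g(44) = 36*(32 + 15) - (8 + 4*44) = 36*47 - (8 + 176) = 1692 - 1*184 = 1692 - 184 = 1508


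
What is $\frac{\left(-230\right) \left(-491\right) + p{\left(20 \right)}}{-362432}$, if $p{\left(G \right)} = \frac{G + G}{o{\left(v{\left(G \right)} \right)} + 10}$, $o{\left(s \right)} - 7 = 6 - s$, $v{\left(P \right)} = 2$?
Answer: $- \frac{1185785}{3805536} \approx -0.31159$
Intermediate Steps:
$o{\left(s \right)} = 13 - s$ ($o{\left(s \right)} = 7 - \left(-6 + s\right) = 13 - s$)
$p{\left(G \right)} = \frac{2 G}{21}$ ($p{\left(G \right)} = \frac{G + G}{\left(13 - 2\right) + 10} = \frac{2 G}{\left(13 - 2\right) + 10} = \frac{2 G}{11 + 10} = \frac{2 G}{21}$)
$\frac{\left(-230\right) \left(-491\right) + p{\left(20 \right)}}{-362432} = \frac{\left(-230\right) \left(-491\right) + \frac{2}{21} \cdot 20}{-362432} = \left(112930 + \frac{40}{21}\right) \left(- \frac{1}{362432}\right) = \frac{2371570}{21} \left(- \frac{1}{362432}\right) = - \frac{1185785}{3805536}$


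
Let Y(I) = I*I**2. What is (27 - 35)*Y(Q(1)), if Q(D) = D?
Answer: -8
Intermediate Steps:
Y(I) = I**3
(27 - 35)*Y(Q(1)) = (27 - 35)*1**3 = -8*1 = -8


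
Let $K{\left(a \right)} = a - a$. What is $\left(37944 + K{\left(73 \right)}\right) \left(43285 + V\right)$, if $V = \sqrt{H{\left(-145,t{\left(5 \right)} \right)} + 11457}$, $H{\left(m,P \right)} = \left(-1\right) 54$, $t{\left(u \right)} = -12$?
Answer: $1642406040 + 113832 \sqrt{1267} \approx 1.6465 \cdot 10^{9}$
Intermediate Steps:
$H{\left(m,P \right)} = -54$
$K{\left(a \right)} = 0$
$V = 3 \sqrt{1267}$ ($V = \sqrt{-54 + 11457} = \sqrt{11403} = 3 \sqrt{1267} \approx 106.78$)
$\left(37944 + K{\left(73 \right)}\right) \left(43285 + V\right) = \left(37944 + 0\right) \left(43285 + 3 \sqrt{1267}\right) = 37944 \left(43285 + 3 \sqrt{1267}\right) = 1642406040 + 113832 \sqrt{1267}$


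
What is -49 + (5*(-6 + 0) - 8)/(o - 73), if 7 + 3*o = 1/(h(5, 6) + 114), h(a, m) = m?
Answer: -1315151/27119 ≈ -48.496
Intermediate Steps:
o = -839/360 (o = -7/3 + 1/(3*(6 + 114)) = -7/3 + (⅓)/120 = -7/3 + (⅓)*(1/120) = -7/3 + 1/360 = -839/360 ≈ -2.3306)
-49 + (5*(-6 + 0) - 8)/(o - 73) = -49 + (5*(-6 + 0) - 8)/(-839/360 - 73) = -49 + (5*(-6) - 8)/(-27119/360) = -49 + (-30 - 8)*(-360/27119) = -49 - 38*(-360/27119) = -49 + 13680/27119 = -1315151/27119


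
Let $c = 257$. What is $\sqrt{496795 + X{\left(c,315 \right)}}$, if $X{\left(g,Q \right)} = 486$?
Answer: $\sqrt{497281} \approx 705.18$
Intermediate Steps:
$\sqrt{496795 + X{\left(c,315 \right)}} = \sqrt{496795 + 486} = \sqrt{497281}$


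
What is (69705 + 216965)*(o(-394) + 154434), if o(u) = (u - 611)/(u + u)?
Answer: 17443152394995/394 ≈ 4.4272e+10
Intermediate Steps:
o(u) = (-611 + u)/(2*u) (o(u) = (-611 + u)/((2*u)) = (-611 + u)*(1/(2*u)) = (-611 + u)/(2*u))
(69705 + 216965)*(o(-394) + 154434) = (69705 + 216965)*((1/2)*(-611 - 394)/(-394) + 154434) = 286670*((1/2)*(-1/394)*(-1005) + 154434) = 286670*(1005/788 + 154434) = 286670*(121694997/788) = 17443152394995/394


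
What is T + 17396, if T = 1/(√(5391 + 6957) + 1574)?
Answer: 21441684131/1232564 - 21*√7/1232564 ≈ 17396.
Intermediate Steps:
T = 1/(1574 + 42*√7) (T = 1/(√12348 + 1574) = 1/(42*√7 + 1574) = 1/(1574 + 42*√7) ≈ 0.00059343)
T + 17396 = (787/1232564 - 21*√7/1232564) + 17396 = 21441684131/1232564 - 21*√7/1232564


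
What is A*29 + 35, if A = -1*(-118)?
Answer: 3457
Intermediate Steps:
A = 118
A*29 + 35 = 118*29 + 35 = 3422 + 35 = 3457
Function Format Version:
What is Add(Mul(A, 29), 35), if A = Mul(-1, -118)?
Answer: 3457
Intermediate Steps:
A = 118
Add(Mul(A, 29), 35) = Add(Mul(118, 29), 35) = Add(3422, 35) = 3457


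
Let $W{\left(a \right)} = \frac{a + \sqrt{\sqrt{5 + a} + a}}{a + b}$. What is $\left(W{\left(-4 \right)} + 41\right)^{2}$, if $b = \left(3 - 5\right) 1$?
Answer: $\frac{\left(250 - i \sqrt{3}\right)^{2}}{36} \approx 1736.0 - 24.056 i$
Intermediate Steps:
$b = -2$ ($b = \left(-2\right) 1 = -2$)
$W{\left(a \right)} = \frac{a + \sqrt{a + \sqrt{5 + a}}}{-2 + a}$ ($W{\left(a \right)} = \frac{a + \sqrt{\sqrt{5 + a} + a}}{a - 2} = \frac{a + \sqrt{a + \sqrt{5 + a}}}{-2 + a}$)
$\left(W{\left(-4 \right)} + 41\right)^{2} = \left(\frac{-4 + \sqrt{-4 + \sqrt{5 - 4}}}{-2 - 4} + 41\right)^{2} = \left(\frac{-4 + \sqrt{-4 + \sqrt{1}}}{-6} + 41\right)^{2} = \left(- \frac{-4 + \sqrt{-4 + 1}}{6} + 41\right)^{2} = \left(- \frac{-4 + \sqrt{-3}}{6} + 41\right)^{2} = \left(- \frac{-4 + i \sqrt{3}}{6} + 41\right)^{2} = \left(\left(\frac{2}{3} - \frac{i \sqrt{3}}{6}\right) + 41\right)^{2} = \left(\frac{125}{3} - \frac{i \sqrt{3}}{6}\right)^{2}$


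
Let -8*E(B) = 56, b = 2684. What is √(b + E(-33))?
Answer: √2677 ≈ 51.740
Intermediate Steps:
E(B) = -7 (E(B) = -⅛*56 = -7)
√(b + E(-33)) = √(2684 - 7) = √2677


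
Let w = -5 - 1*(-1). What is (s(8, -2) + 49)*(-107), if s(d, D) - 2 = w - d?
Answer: -4173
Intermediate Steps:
w = -4 (w = -5 + 1 = -4)
s(d, D) = -2 - d (s(d, D) = 2 + (-4 - d) = -2 - d)
(s(8, -2) + 49)*(-107) = ((-2 - 1*8) + 49)*(-107) = ((-2 - 8) + 49)*(-107) = (-10 + 49)*(-107) = 39*(-107) = -4173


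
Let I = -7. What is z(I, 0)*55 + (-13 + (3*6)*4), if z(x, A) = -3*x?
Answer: 1214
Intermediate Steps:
z(I, 0)*55 + (-13 + (3*6)*4) = -3*(-7)*55 + (-13 + (3*6)*4) = 21*55 + (-13 + 18*4) = 1155 + (-13 + 72) = 1155 + 59 = 1214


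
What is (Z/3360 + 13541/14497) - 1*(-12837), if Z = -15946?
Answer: 44650255117/3479280 ≈ 12833.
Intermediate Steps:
(Z/3360 + 13541/14497) - 1*(-12837) = (-15946/3360 + 13541/14497) - 1*(-12837) = (-15946*1/3360 + 13541*(1/14497)) + 12837 = (-1139/240 + 13541/14497) + 12837 = -13262243/3479280 + 12837 = 44650255117/3479280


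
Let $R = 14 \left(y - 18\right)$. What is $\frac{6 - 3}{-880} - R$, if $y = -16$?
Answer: $\frac{418877}{880} \approx 476.0$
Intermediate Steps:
$R = -476$ ($R = 14 \left(-16 - 18\right) = 14 \left(-34\right) = -476$)
$\frac{6 - 3}{-880} - R = \frac{6 - 3}{-880} - -476 = \left(6 - 3\right) \left(- \frac{1}{880}\right) + 476 = 3 \left(- \frac{1}{880}\right) + 476 = - \frac{3}{880} + 476 = \frac{418877}{880}$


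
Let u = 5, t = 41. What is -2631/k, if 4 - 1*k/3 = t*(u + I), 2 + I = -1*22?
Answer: -877/783 ≈ -1.1201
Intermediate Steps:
I = -24 (I = -2 - 1*22 = -2 - 22 = -24)
k = 2349 (k = 12 - 123*(5 - 24) = 12 - 123*(-19) = 12 - 3*(-779) = 12 + 2337 = 2349)
-2631/k = -2631/2349 = -2631*1/2349 = -877/783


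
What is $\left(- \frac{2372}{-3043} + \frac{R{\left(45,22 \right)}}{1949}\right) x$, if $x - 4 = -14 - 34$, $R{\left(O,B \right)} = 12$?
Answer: $- \frac{205019936}{5930807} \approx -34.569$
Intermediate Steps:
$x = -44$ ($x = 4 - 48 = -44$)
$\left(- \frac{2372}{-3043} + \frac{R{\left(45,22 \right)}}{1949}\right) x = \left(- \frac{2372}{-3043} + \frac{12}{1949}\right) \left(-44\right) = \left(\left(-2372\right) \left(- \frac{1}{3043}\right) + 12 \cdot \frac{1}{1949}\right) \left(-44\right) = \left(\frac{2372}{3043} + \frac{12}{1949}\right) \left(-44\right) = \frac{4659544}{5930807} \left(-44\right) = - \frac{205019936}{5930807}$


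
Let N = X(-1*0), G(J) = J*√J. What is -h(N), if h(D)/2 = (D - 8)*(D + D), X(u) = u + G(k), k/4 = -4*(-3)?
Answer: -442368 + 6144*√3 ≈ -4.3173e+5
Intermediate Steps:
k = 48 (k = 4*(-4*(-3)) = 4*12 = 48)
G(J) = J^(3/2)
X(u) = u + 192*√3 (X(u) = u + 48^(3/2) = u + 192*√3)
N = 192*√3 (N = -1*0 + 192*√3 = 0 + 192*√3 = 192*√3 ≈ 332.55)
h(D) = 4*D*(-8 + D) (h(D) = 2*((D - 8)*(D + D)) = 2*((-8 + D)*(2*D)) = 2*(2*D*(-8 + D)) = 4*D*(-8 + D))
-h(N) = -4*192*√3*(-8 + 192*√3) = -768*√3*(-8 + 192*√3)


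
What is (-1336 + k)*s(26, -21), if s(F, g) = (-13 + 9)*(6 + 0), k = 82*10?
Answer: 12384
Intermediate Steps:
k = 820
s(F, g) = -24 (s(F, g) = -4*6 = -24)
(-1336 + k)*s(26, -21) = (-1336 + 820)*(-24) = -516*(-24) = 12384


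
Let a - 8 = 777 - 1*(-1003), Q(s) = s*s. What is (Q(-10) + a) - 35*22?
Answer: 1118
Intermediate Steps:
Q(s) = s²
a = 1788 (a = 8 + (777 - 1*(-1003)) = 8 + (777 + 1003) = 8 + 1780 = 1788)
(Q(-10) + a) - 35*22 = ((-10)² + 1788) - 35*22 = (100 + 1788) - 770 = 1888 - 770 = 1118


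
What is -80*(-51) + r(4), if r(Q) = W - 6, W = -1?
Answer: 4073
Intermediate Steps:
r(Q) = -7 (r(Q) = -1 - 6 = -7)
-80*(-51) + r(4) = -80*(-51) - 7 = 4080 - 7 = 4073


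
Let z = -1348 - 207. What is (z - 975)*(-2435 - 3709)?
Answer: 15544320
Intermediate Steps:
z = -1555
(z - 975)*(-2435 - 3709) = (-1555 - 975)*(-2435 - 3709) = -2530*(-6144) = 15544320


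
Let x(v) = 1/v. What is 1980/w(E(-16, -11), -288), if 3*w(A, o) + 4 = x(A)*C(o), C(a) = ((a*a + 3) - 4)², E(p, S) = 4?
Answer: 7920/2293180411 ≈ 3.4537e-6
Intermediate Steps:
C(a) = (-1 + a²)² (C(a) = ((a² + 3) - 4)² = ((3 + a²) - 4)² = (-1 + a²)²)
x(v) = 1/v
w(A, o) = -4/3 + (-1 + o²)²/(3*A) (w(A, o) = -4/3 + ((-1 + o²)²/A)/3 = -4/3 + (-1 + o²)²/(3*A))
1980/w(E(-16, -11), -288) = 1980/(((⅓)*((-1 + (-288)²)² - 4*4)/4)) = 1980/(((⅓)*(¼)*((-1 + 82944)² - 16))) = 1980/(((⅓)*(¼)*(82943² - 16))) = 1980/(((⅓)*(¼)*(6879541249 - 16))) = 1980/(((⅓)*(¼)*6879541233)) = 1980/(2293180411/4) = 1980*(4/2293180411) = 7920/2293180411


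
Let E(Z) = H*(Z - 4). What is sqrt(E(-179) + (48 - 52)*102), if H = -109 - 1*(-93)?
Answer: 6*sqrt(70) ≈ 50.200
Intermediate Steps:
H = -16 (H = -109 + 93 = -16)
E(Z) = 64 - 16*Z (E(Z) = -16*(Z - 4) = -16*(-4 + Z) = 64 - 16*Z)
sqrt(E(-179) + (48 - 52)*102) = sqrt((64 - 16*(-179)) + (48 - 52)*102) = sqrt((64 + 2864) - 4*102) = sqrt(2928 - 408) = sqrt(2520) = 6*sqrt(70)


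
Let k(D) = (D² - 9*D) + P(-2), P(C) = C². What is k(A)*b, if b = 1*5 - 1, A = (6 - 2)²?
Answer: 464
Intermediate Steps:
A = 16 (A = 4² = 16)
k(D) = 4 + D² - 9*D (k(D) = (D² - 9*D) + (-2)² = (D² - 9*D) + 4 = 4 + D² - 9*D)
b = 4 (b = 5 - 1 = 4)
k(A)*b = (4 + 16² - 9*16)*4 = (4 + 256 - 144)*4 = 116*4 = 464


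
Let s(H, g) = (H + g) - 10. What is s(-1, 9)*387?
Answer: -774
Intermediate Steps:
s(H, g) = -10 + H + g
s(-1, 9)*387 = (-10 - 1 + 9)*387 = -2*387 = -774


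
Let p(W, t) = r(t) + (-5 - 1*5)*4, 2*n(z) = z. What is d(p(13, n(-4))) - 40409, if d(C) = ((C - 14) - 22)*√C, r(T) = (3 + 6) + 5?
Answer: -40409 - 62*I*√26 ≈ -40409.0 - 316.14*I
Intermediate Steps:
n(z) = z/2
r(T) = 14 (r(T) = 9 + 5 = 14)
p(W, t) = -26 (p(W, t) = 14 + (-5 - 1*5)*4 = 14 + (-5 - 5)*4 = 14 - 10*4 = 14 - 40 = -26)
d(C) = √C*(-36 + C) (d(C) = ((-14 + C) - 22)*√C = (-36 + C)*√C = √C*(-36 + C))
d(p(13, n(-4))) - 40409 = √(-26)*(-36 - 26) - 40409 = (I*√26)*(-62) - 40409 = -62*I*√26 - 40409 = -40409 - 62*I*√26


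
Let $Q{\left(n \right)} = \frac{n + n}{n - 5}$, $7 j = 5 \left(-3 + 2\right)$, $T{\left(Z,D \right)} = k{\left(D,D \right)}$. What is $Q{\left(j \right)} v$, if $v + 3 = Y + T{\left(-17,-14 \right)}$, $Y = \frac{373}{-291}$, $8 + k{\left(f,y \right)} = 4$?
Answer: $- \frac{1205}{582} \approx -2.0704$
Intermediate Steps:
$k{\left(f,y \right)} = -4$ ($k{\left(f,y \right)} = -8 + 4 = -4$)
$T{\left(Z,D \right)} = -4$
$Y = - \frac{373}{291}$ ($Y = 373 \left(- \frac{1}{291}\right) = - \frac{373}{291} \approx -1.2818$)
$j = - \frac{5}{7}$ ($j = \frac{5 \left(-3 + 2\right)}{7} = \frac{5 \left(-1\right)}{7} = \frac{1}{7} \left(-5\right) = - \frac{5}{7} \approx -0.71429$)
$Q{\left(n \right)} = \frac{2 n}{-5 + n}$
$v = - \frac{2410}{291}$ ($v = -3 - \frac{1537}{291} = - \frac{2410}{291} \approx -8.2818$)
$Q{\left(j \right)} v = 2 \left(- \frac{5}{7}\right) \frac{1}{-5 - \frac{5}{7}} \left(- \frac{2410}{291}\right) = 2 \left(- \frac{5}{7}\right) \frac{1}{- \frac{40}{7}} \left(- \frac{2410}{291}\right) = 2 \left(- \frac{5}{7}\right) \left(- \frac{7}{40}\right) \left(- \frac{2410}{291}\right) = \frac{1}{4} \left(- \frac{2410}{291}\right) = - \frac{1205}{582}$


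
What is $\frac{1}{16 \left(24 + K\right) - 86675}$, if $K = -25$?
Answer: $- \frac{1}{86691} \approx -1.1535 \cdot 10^{-5}$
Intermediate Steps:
$\frac{1}{16 \left(24 + K\right) - 86675} = \frac{1}{16 \left(24 - 25\right) - 86675} = \frac{1}{16 \left(-1\right) - 86675} = \frac{1}{-16 - 86675} = \frac{1}{-86691} = - \frac{1}{86691}$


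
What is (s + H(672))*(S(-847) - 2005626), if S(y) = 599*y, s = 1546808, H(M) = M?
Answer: -3888784742920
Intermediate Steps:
(s + H(672))*(S(-847) - 2005626) = (1546808 + 672)*(599*(-847) - 2005626) = 1547480*(-507353 - 2005626) = 1547480*(-2512979) = -3888784742920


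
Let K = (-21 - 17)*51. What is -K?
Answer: 1938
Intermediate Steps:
K = -1938 (K = -38*51 = -1938)
-K = -1*(-1938) = 1938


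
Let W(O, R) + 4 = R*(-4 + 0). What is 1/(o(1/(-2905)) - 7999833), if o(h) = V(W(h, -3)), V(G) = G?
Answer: -1/7999825 ≈ -1.2500e-7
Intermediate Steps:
W(O, R) = -4 - 4*R (W(O, R) = -4 + R*(-4 + 0) = -4 + R*(-4) = -4 - 4*R)
o(h) = 8 (o(h) = -4 - 4*(-3) = -4 + 12 = 8)
1/(o(1/(-2905)) - 7999833) = 1/(8 - 7999833) = 1/(-7999825) = -1/7999825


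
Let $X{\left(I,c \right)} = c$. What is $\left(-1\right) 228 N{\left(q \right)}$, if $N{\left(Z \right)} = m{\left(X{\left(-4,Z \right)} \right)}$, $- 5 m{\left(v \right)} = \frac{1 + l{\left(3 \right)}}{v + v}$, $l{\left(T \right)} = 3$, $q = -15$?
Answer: $- \frac{152}{25} \approx -6.08$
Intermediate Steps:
$m{\left(v \right)} = - \frac{2}{5 v}$ ($m{\left(v \right)} = - \frac{\left(1 + 3\right) \frac{1}{v + v}}{5} = - \frac{4 \frac{1}{2 v}}{5} = - \frac{2 \frac{1}{v}}{5} = - \frac{2}{5 v}$)
$N{\left(Z \right)} = - \frac{2}{5 Z}$
$\left(-1\right) 228 N{\left(q \right)} = \left(-1\right) 228 \left(- \frac{2}{5 \left(-15\right)}\right) = - 228 \left(\left(- \frac{2}{5}\right) \left(- \frac{1}{15}\right)\right) = \left(-228\right) \frac{2}{75} = - \frac{152}{25}$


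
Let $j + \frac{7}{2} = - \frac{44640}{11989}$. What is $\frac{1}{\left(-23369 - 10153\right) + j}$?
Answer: $- \frac{23978}{803963719} \approx -2.9825 \cdot 10^{-5}$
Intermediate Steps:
$j = - \frac{173203}{23978}$ ($j = - \frac{7}{2} - \frac{44640}{11989} = - \frac{173203}{23978} \approx -7.2234$)
$\frac{1}{\left(-23369 - 10153\right) + j} = \frac{1}{\left(-23369 - 10153\right) - \frac{173203}{23978}} = \frac{1}{-33522 - \frac{173203}{23978}} = \frac{1}{- \frac{803963719}{23978}} = - \frac{23978}{803963719}$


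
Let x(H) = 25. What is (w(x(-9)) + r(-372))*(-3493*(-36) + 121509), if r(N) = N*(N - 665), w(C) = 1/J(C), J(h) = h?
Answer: 2384571480957/25 ≈ 9.5383e+10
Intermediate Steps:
w(C) = 1/C
r(N) = N*(-665 + N)
(w(x(-9)) + r(-372))*(-3493*(-36) + 121509) = (1/25 - 372*(-665 - 372))*(-3493*(-36) + 121509) = (1/25 - 372*(-1037))*(125748 + 121509) = (1/25 + 385764)*247257 = (9644101/25)*247257 = 2384571480957/25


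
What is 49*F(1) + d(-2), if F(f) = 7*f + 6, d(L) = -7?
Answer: 630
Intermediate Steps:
F(f) = 6 + 7*f
49*F(1) + d(-2) = 49*(6 + 7*1) - 7 = 49*(6 + 7) - 7 = 49*13 - 7 = 637 - 7 = 630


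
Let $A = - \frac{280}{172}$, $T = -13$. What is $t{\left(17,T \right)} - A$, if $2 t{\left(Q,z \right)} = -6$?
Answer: $- \frac{59}{43} \approx -1.3721$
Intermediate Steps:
$t{\left(Q,z \right)} = -3$ ($t{\left(Q,z \right)} = \frac{1}{2} \left(-6\right) = -3$)
$A = - \frac{70}{43}$ ($A = \left(-280\right) \frac{1}{172} = - \frac{70}{43} \approx -1.6279$)
$t{\left(17,T \right)} - A = -3 - - \frac{70}{43} = -3 + \frac{70}{43} = - \frac{59}{43}$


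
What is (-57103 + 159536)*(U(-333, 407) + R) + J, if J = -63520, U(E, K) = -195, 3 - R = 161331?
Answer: -16545348979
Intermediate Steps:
R = -161328 (R = 3 - 1*161331 = 3 - 161331 = -161328)
(-57103 + 159536)*(U(-333, 407) + R) + J = (-57103 + 159536)*(-195 - 161328) - 63520 = 102433*(-161523) - 63520 = -16545285459 - 63520 = -16545348979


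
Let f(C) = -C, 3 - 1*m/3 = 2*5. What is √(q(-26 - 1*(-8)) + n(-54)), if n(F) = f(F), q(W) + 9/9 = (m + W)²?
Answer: √1574 ≈ 39.674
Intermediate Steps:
m = -21 (m = 9 - 6*5 = 9 - 3*10 = 9 - 30 = -21)
q(W) = -1 + (-21 + W)²
n(F) = -F
√(q(-26 - 1*(-8)) + n(-54)) = √((-1 + (-21 + (-26 - 1*(-8)))²) - 1*(-54)) = √((-1 + (-21 + (-26 + 8))²) + 54) = √((-1 + (-21 - 18)²) + 54) = √((-1 + (-39)²) + 54) = √((-1 + 1521) + 54) = √(1520 + 54) = √1574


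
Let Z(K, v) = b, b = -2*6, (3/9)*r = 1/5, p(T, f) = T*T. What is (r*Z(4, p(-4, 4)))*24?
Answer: -864/5 ≈ -172.80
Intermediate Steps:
p(T, f) = T**2
r = 3/5 ≈ 0.60000
b = -12
Z(K, v) = -12
(r*Z(4, p(-4, 4)))*24 = ((3/5)*(-12))*24 = -36/5*24 = -864/5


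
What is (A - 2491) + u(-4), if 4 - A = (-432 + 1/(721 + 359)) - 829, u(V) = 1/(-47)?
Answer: -62232887/50760 ≈ -1226.0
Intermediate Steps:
u(V) = -1/47
A = 1366199/1080 (A = 4 - ((-432 + 1/(721 + 359)) - 829) = 4 - ((-432 + 1/1080) - 829) = 4 - (-466559/1080 - 829) = 4 - 1*(-1361879/1080) = 4 + 1361879/1080 = 1366199/1080 ≈ 1265.0)
(A - 2491) + u(-4) = (1366199/1080 - 2491) - 1/47 = -1324081/1080 - 1/47 = -62232887/50760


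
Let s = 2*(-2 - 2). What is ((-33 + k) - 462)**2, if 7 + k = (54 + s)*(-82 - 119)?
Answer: 95023504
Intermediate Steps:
s = -8 (s = 2*(-4) = -8)
k = -9253 (k = -7 + (54 - 8)*(-82 - 119) = -7 + 46*(-201) = -7 - 9246 = -9253)
((-33 + k) - 462)**2 = ((-33 - 9253) - 462)**2 = (-9286 - 462)**2 = (-9748)**2 = 95023504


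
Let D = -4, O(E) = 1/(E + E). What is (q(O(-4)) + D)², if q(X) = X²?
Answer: 65025/4096 ≈ 15.875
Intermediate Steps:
O(E) = 1/(2*E)
(q(O(-4)) + D)² = (((½)/(-4))² - 4)² = (((½)*(-¼))² - 4)² = ((-⅛)² - 4)² = (1/64 - 4)² = (-255/64)² = 65025/4096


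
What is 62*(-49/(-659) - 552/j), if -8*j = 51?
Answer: 60194622/11203 ≈ 5373.1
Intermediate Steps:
j = -51/8 (j = -⅛*51 = -51/8 ≈ -6.3750)
62*(-49/(-659) - 552/j) = 62*(-49/(-659) - 552/(-51/8)) = 62*(-49*(-1/659) - 552*(-8/51)) = 62*(49/659 + 1472/17) = 62*(970881/11203) = 60194622/11203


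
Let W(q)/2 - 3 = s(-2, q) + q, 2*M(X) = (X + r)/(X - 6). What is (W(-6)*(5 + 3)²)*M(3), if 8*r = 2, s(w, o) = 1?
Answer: 416/3 ≈ 138.67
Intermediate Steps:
r = ¼ (r = (⅛)*2 = ¼ ≈ 0.25000)
M(X) = (¼ + X)/(2*(-6 + X)) (M(X) = ((X + ¼)/(X - 6))/2 = ((¼ + X)/(-6 + X))/2 = (¼ + X)/(2*(-6 + X)))
W(q) = 8 + 2*q (W(q) = 6 + 2*(1 + q) = 6 + (2 + 2*q) = 8 + 2*q)
(W(-6)*(5 + 3)²)*M(3) = ((8 + 2*(-6))*(5 + 3)²)*((1 + 4*3)/(8*(-6 + 3))) = ((8 - 12)*8²)*((⅛)*(1 + 12)/(-3)) = (-4*64)*((⅛)*(-⅓)*13) = -256*(-13/24) = 416/3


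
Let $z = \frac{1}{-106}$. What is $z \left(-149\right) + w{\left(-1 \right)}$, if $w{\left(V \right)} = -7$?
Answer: $- \frac{593}{106} \approx -5.5943$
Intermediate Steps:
$z = - \frac{1}{106} \approx -0.009434$
$z \left(-149\right) + w{\left(-1 \right)} = \left(- \frac{1}{106}\right) \left(-149\right) - 7 = \frac{149}{106} - 7 = - \frac{593}{106}$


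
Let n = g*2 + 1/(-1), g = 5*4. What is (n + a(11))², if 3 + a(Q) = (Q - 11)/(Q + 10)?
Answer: 1296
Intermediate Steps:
g = 20
a(Q) = -3 + (-11 + Q)/(10 + Q) (a(Q) = -3 + (Q - 11)/(Q + 10) = -3 + (-11 + Q)/(10 + Q))
n = 39 (n = 20*2 + 1/(-1) = 40 - 1 = 39)
(n + a(11))² = (39 + (-41 - 2*11)/(10 + 11))² = (39 + (-41 - 22)/21)² = (39 + (1/21)*(-63))² = (39 - 3)² = 36² = 1296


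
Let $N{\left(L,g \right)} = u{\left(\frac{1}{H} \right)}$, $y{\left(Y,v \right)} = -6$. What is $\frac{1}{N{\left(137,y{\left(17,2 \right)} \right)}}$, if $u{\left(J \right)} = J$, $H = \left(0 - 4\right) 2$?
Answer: $-8$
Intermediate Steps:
$H = -8$ ($H = \left(-4\right) 2 = -8$)
$N{\left(L,g \right)} = - \frac{1}{8}$ ($N{\left(L,g \right)} = \frac{1}{-8} = - \frac{1}{8}$)
$\frac{1}{N{\left(137,y{\left(17,2 \right)} \right)}} = \frac{1}{- \frac{1}{8}} = -8$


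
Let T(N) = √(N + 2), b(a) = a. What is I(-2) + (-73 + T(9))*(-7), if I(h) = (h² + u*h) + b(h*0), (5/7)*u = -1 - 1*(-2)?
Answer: 2561/5 - 7*√11 ≈ 488.98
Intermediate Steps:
u = 7/5 (u = 7*(-1 - 1*(-2))/5 = 7*(-1 + 2)/5 = (7/5)*1 = 7/5 ≈ 1.4000)
T(N) = √(2 + N)
I(h) = h² + 7*h/5 (I(h) = (h² + 7*h/5) + h*0 = (h² + 7*h/5) + 0 = h² + 7*h/5)
I(-2) + (-73 + T(9))*(-7) = (⅕)*(-2)*(7 + 5*(-2)) + (-73 + √(2 + 9))*(-7) = (⅕)*(-2)*(7 - 10) + (-73 + √11)*(-7) = (⅕)*(-2)*(-3) + (511 - 7*√11) = 6/5 + (511 - 7*√11) = 2561/5 - 7*√11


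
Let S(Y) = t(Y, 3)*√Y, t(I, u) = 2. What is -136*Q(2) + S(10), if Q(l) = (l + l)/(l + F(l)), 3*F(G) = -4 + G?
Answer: -408 + 2*√10 ≈ -401.68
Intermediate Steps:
F(G) = -4/3 + G/3 (F(G) = (-4 + G)/3 = -4/3 + G/3)
S(Y) = 2*√Y
Q(l) = 2*l/(-4/3 + 4*l/3) (Q(l) = (l + l)/(l + (-4/3 + l/3)) = (2*l)/(-4/3 + 4*l/3) = 2*l/(-4/3 + 4*l/3))
-136*Q(2) + S(10) = -204*2/(-1 + 2) + 2*√10 = -204*2/1 + 2*√10 = -204*2 + 2*√10 = -136*3 + 2*√10 = -408 + 2*√10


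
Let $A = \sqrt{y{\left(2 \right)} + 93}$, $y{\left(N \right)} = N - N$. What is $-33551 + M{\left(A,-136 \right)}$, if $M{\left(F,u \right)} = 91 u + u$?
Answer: $-46063$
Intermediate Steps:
$y{\left(N \right)} = 0$
$A = \sqrt{93}$ ($A = \sqrt{0 + 93} = \sqrt{93} \approx 9.6436$)
$M{\left(F,u \right)} = 92 u$
$-33551 + M{\left(A,-136 \right)} = -33551 + 92 \left(-136\right) = -33551 - 12512 = -46063$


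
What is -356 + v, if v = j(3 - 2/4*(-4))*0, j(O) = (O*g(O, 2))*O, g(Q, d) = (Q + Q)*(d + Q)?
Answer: -356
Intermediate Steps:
g(Q, d) = 2*Q*(Q + d) (g(Q, d) = (2*Q)*(Q + d) = 2*Q*(Q + d))
j(O) = 2*O**3*(2 + O) (j(O) = (O*(2*O*(O + 2)))*O = (O*(2*O*(2 + O)))*O = (2*O**2*(2 + O))*O = 2*O**3*(2 + O))
v = 0 (v = (2*(3 - 2/4*(-4))**3*(2 + (3 - 2/4*(-4))))*0 = (2*(3 - 2*1/4*(-4))**3*(2 + (3 - 2*1/4*(-4))))*0 = (2*(3 - 1/2*(-4))**3*(2 + (3 - 1/2*(-4))))*0 = (2*(3 + 2)**3*(2 + (3 + 2)))*0 = (2*5**3*(2 + 5))*0 = (2*125*7)*0 = 1750*0 = 0)
-356 + v = -356 + 0 = -356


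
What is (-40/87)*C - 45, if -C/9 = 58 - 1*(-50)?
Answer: 11655/29 ≈ 401.90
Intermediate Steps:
C = -972 (C = -9*(58 - 1*(-50)) = -9*(58 + 50) = -9*108 = -972)
(-40/87)*C - 45 = -40/87*(-972) - 45 = 12960/29 - 45 = 11655/29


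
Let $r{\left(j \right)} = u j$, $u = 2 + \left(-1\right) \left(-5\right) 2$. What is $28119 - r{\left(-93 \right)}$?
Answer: $29235$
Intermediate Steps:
$u = 12$ ($u = 2 + 5 \cdot 2 = 2 + 10 = 12$)
$r{\left(j \right)} = 12 j$
$28119 - r{\left(-93 \right)} = 28119 - 12 \left(-93\right) = 28119 - -1116 = 28119 + 1116 = 29235$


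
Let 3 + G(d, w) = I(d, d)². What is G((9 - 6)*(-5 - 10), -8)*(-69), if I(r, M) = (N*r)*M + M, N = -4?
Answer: -4577530518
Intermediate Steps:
I(r, M) = M - 4*M*r (I(r, M) = (-4*r)*M + M = -4*M*r + M = M - 4*M*r)
G(d, w) = -3 + d²*(1 - 4*d)² (G(d, w) = -3 + (d*(1 - 4*d))² = -3 + d²*(1 - 4*d)²)
G((9 - 6)*(-5 - 10), -8)*(-69) = (-3 + ((9 - 6)*(-5 - 10))²*(-1 + 4*((9 - 6)*(-5 - 10)))²)*(-69) = (-3 + (3*(-15))²*(-1 + 4*(3*(-15)))²)*(-69) = (-3 + (-45)²*(-1 + 4*(-45))²)*(-69) = (-3 + 2025*(-1 - 180)²)*(-69) = (-3 + 2025*(-181)²)*(-69) = (-3 + 2025*32761)*(-69) = (-3 + 66341025)*(-69) = 66341022*(-69) = -4577530518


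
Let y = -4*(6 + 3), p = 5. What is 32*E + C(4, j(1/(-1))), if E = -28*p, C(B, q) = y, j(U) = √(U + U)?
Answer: -4516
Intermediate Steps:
y = -36 (y = -4*9 = -36)
j(U) = √2*√U (j(U) = √(2*U) = √2*√U)
C(B, q) = -36
E = -140 (E = -28*5 = -140)
32*E + C(4, j(1/(-1))) = 32*(-140) - 36 = -4480 - 36 = -4516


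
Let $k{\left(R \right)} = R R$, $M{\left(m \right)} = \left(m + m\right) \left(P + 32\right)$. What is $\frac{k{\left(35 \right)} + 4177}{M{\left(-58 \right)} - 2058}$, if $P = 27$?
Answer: $- \frac{2701}{4451} \approx -0.60683$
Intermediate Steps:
$M{\left(m \right)} = 118 m$ ($M{\left(m \right)} = \left(m + m\right) \left(27 + 32\right) = 2 m 59 = 118 m$)
$k{\left(R \right)} = R^{2}$
$\frac{k{\left(35 \right)} + 4177}{M{\left(-58 \right)} - 2058} = \frac{35^{2} + 4177}{118 \left(-58\right) - 2058} = \frac{1225 + 4177}{-6844 - 2058} = \frac{5402}{-8902} = 5402 \left(- \frac{1}{8902}\right) = - \frac{2701}{4451}$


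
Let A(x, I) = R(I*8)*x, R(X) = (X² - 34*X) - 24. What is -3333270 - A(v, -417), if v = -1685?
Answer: 18939935490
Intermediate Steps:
R(X) = -24 + X² - 34*X
A(x, I) = x*(-24 - 272*I + 64*I²) (A(x, I) = (-24 + (I*8)² - 34*I*8)*x = (-24 + (8*I)² - 272*I)*x = (-24 + 64*I² - 272*I)*x = (-24 - 272*I + 64*I²)*x = x*(-24 - 272*I + 64*I²))
-3333270 - A(v, -417) = -3333270 - 8*(-1685)*(-3 - 34*(-417) + 8*(-417)²) = -3333270 - 8*(-1685)*(-3 + 14178 + 8*173889) = -3333270 - 8*(-1685)*(-3 + 14178 + 1391112) = -3333270 - 8*(-1685)*1405287 = -3333270 - 1*(-18943268760) = -3333270 + 18943268760 = 18939935490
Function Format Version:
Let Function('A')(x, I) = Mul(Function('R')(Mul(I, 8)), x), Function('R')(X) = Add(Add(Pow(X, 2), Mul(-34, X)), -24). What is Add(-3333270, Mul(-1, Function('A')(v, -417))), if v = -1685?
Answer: 18939935490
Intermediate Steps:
Function('R')(X) = Add(-24, Pow(X, 2), Mul(-34, X))
Function('A')(x, I) = Mul(x, Add(-24, Mul(-272, I), Mul(64, Pow(I, 2)))) (Function('A')(x, I) = Mul(Add(-24, Pow(Mul(I, 8), 2), Mul(-34, Mul(I, 8))), x) = Mul(Add(-24, Pow(Mul(8, I), 2), Mul(-34, Mul(8, I))), x) = Mul(Add(-24, Mul(64, Pow(I, 2)), Mul(-272, I)), x) = Mul(Add(-24, Mul(-272, I), Mul(64, Pow(I, 2))), x) = Mul(x, Add(-24, Mul(-272, I), Mul(64, Pow(I, 2)))))
Add(-3333270, Mul(-1, Function('A')(v, -417))) = Add(-3333270, Mul(-1, Mul(8, -1685, Add(-3, Mul(-34, -417), Mul(8, Pow(-417, 2)))))) = Add(-3333270, Mul(-1, Mul(8, -1685, Add(-3, 14178, Mul(8, 173889))))) = Add(-3333270, Mul(-1, Mul(8, -1685, Add(-3, 14178, 1391112)))) = Add(-3333270, Mul(-1, Mul(8, -1685, 1405287))) = Add(-3333270, Mul(-1, -18943268760)) = Add(-3333270, 18943268760) = 18939935490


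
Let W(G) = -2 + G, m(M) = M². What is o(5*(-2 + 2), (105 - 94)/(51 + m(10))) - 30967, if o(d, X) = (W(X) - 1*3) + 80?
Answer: -4664681/151 ≈ -30892.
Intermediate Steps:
o(d, X) = 75 + X (o(d, X) = ((-2 + X) - 1*3) + 80 = ((-2 + X) - 3) + 80 = (-5 + X) + 80 = 75 + X)
o(5*(-2 + 2), (105 - 94)/(51 + m(10))) - 30967 = (75 + (105 - 94)/(51 + 10²)) - 30967 = (75 + 11/(51 + 100)) - 30967 = (75 + 11/151) - 30967 = 11336/151 - 30967 = -4664681/151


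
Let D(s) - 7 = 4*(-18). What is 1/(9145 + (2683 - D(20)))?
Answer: 1/11893 ≈ 8.4083e-5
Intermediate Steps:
D(s) = -65 (D(s) = 7 + 4*(-18) = 7 - 72 = -65)
1/(9145 + (2683 - D(20))) = 1/(9145 + (2683 - 1*(-65))) = 1/(9145 + (2683 + 65)) = 1/(9145 + 2748) = 1/11893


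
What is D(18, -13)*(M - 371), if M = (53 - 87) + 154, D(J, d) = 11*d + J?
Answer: 31375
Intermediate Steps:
D(J, d) = J + 11*d
M = 120 (M = -34 + 154 = 120)
D(18, -13)*(M - 371) = (18 + 11*(-13))*(120 - 371) = (18 - 143)*(-251) = -125*(-251) = 31375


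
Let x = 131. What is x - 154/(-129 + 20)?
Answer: 14433/109 ≈ 132.41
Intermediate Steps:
x - 154/(-129 + 20) = 131 - 154/(-129 + 20) = 131 - 154/(-109) = 131 - 1/109*(-154) = 131 + 154/109 = 14433/109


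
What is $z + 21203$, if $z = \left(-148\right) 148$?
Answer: $-701$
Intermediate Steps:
$z = -21904$
$z + 21203 = -21904 + 21203 = -701$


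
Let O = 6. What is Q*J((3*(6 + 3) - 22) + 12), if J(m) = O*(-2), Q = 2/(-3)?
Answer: 8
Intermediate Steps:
Q = -⅔ (Q = 2*(-⅓) = -⅔ ≈ -0.66667)
J(m) = -12 (J(m) = 6*(-2) = -12)
Q*J((3*(6 + 3) - 22) + 12) = -⅔*(-12) = 8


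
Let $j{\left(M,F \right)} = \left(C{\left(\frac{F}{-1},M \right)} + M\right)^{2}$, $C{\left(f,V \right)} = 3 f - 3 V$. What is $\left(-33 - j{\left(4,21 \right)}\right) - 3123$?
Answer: $-8197$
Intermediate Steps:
$C{\left(f,V \right)} = - 3 V + 3 f$
$j{\left(M,F \right)} = \left(- 3 F - 2 M\right)^{2}$ ($j{\left(M,F \right)} = \left(\left(- 3 M + 3 \frac{F}{-1}\right) + M\right)^{2} = \left(\left(- 3 M + 3 F \left(-1\right)\right) + M\right)^{2} = \left(\left(- 3 M + 3 \left(- F\right)\right) + M\right)^{2} = \left(\left(- 3 M - 3 F\right) + M\right)^{2} = \left(\left(- 3 F - 3 M\right) + M\right)^{2} = \left(- 3 F - 2 M\right)^{2}$)
$\left(-33 - j{\left(4,21 \right)}\right) - 3123 = \left(-33 - \left(2 \cdot 4 + 3 \cdot 21\right)^{2}\right) - 3123 = \left(-33 - \left(8 + 63\right)^{2}\right) - 3123 = \left(-33 - 71^{2}\right) - 3123 = \left(-33 - 5041\right) - 3123 = -5074 - 3123 = -8197$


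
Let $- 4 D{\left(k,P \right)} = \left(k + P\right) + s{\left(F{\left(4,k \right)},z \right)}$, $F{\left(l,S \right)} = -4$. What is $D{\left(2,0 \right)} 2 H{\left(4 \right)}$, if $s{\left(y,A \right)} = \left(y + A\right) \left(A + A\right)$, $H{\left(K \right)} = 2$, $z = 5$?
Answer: $-12$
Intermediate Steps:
$s{\left(y,A \right)} = 2 A \left(A + y\right)$ ($s{\left(y,A \right)} = \left(A + y\right) 2 A = 2 A \left(A + y\right)$)
$D{\left(k,P \right)} = - \frac{5}{2} - \frac{P}{4} - \frac{k}{4}$ ($D{\left(k,P \right)} = - \frac{\left(k + P\right) + 2 \cdot 5 \left(5 - 4\right)}{4} = - \frac{\left(P + k\right) + 2 \cdot 5 \cdot 1}{4} = - \frac{\left(P + k\right) + 10}{4} = - \frac{10 + P + k}{4} = - \frac{5}{2} - \frac{P}{4} - \frac{k}{4}$)
$D{\left(2,0 \right)} 2 H{\left(4 \right)} = \left(- \frac{5}{2} - 0 - \frac{1}{2}\right) 2 \cdot 2 = \left(- \frac{5}{2} + 0 - \frac{1}{2}\right) 2 \cdot 2 = \left(-3\right) 2 \cdot 2 = \left(-6\right) 2 = -12$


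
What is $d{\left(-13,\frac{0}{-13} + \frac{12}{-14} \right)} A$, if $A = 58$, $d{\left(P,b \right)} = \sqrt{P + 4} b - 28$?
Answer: $-1624 - \frac{1044 i}{7} \approx -1624.0 - 149.14 i$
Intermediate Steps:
$d{\left(P,b \right)} = -28 + b \sqrt{4 + P}$ ($d{\left(P,b \right)} = \sqrt{4 + P} b - 28 = b \sqrt{4 + P} - 28 = -28 + b \sqrt{4 + P}$)
$d{\left(-13,\frac{0}{-13} + \frac{12}{-14} \right)} A = \left(-28 + \left(\frac{0}{-13} + \frac{12}{-14}\right) \sqrt{4 - 13}\right) 58 = \left(-28 + \left(0 \left(- \frac{1}{13}\right) + 12 \left(- \frac{1}{14}\right)\right) \sqrt{-9}\right) 58 = \left(-28 + \left(0 - \frac{6}{7}\right) 3 i\right) 58 = \left(-28 - \frac{6 \cdot 3 i}{7}\right) 58 = \left(-28 - \frac{18 i}{7}\right) 58 = -1624 - \frac{1044 i}{7}$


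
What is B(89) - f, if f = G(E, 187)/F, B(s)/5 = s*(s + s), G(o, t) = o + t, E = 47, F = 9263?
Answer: 733721996/9263 ≈ 79210.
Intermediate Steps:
B(s) = 10*s² (B(s) = 5*(s*(s + s)) = 5*(s*(2*s)) = 5*(2*s²) = 10*s²)
f = 234/9263 (f = (47 + 187)/9263 = 234*(1/9263) = 234/9263 ≈ 0.025262)
B(89) - f = 10*89² - 1*234/9263 = 10*7921 - 234/9263 = 79210 - 234/9263 = 733721996/9263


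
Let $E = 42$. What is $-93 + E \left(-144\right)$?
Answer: $-6141$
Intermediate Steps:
$-93 + E \left(-144\right) = -93 + 42 \left(-144\right) = -93 - 6048 = -6141$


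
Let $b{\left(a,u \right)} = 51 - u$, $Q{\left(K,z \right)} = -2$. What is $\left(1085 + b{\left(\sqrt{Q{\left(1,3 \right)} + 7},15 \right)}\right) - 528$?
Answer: $593$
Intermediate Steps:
$\left(1085 + b{\left(\sqrt{Q{\left(1,3 \right)} + 7},15 \right)}\right) - 528 = \left(1085 + \left(51 - 15\right)\right) - 528 = \left(1085 + 36\right) - 528 = 1121 - 528 = 593$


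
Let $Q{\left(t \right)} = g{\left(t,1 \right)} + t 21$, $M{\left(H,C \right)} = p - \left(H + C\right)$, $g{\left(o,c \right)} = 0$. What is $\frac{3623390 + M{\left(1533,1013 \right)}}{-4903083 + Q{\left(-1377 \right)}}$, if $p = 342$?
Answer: $- \frac{201177}{274000} \approx -0.73422$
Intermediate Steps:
$M{\left(H,C \right)} = 342 - C - H$ ($M{\left(H,C \right)} = 342 - \left(H + C\right) = 342 - \left(C + H\right) = 342 - C - H$)
$Q{\left(t \right)} = 21 t$ ($Q{\left(t \right)} = 0 + t 21 = 0 + 21 t = 21 t$)
$\frac{3623390 + M{\left(1533,1013 \right)}}{-4903083 + Q{\left(-1377 \right)}} = \frac{3623390 - 2204}{-4903083 + 21 \left(-1377\right)} = \frac{3623390 - 2204}{-4903083 - 28917} = \frac{3623390 - 2204}{-4932000} = 3621186 \left(- \frac{1}{4932000}\right) = - \frac{201177}{274000}$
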